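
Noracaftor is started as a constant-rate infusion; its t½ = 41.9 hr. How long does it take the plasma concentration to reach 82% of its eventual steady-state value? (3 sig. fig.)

104 hours

k = ln 2 / 41.9 = 0.01654 hr⁻¹
f = 1 − e^(−kt)  ⇒  t = −ln(1 − f) / k
t = −ln(1 − 0.82) / 0.01654 = 1.715 / 0.01654 ≈ 104 hours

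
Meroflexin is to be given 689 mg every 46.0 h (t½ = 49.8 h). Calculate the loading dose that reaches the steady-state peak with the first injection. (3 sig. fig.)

1460 mg

k = ln 2 / 49.8 = 0.01392 h⁻¹
Accumulation ratio R = 1 / (1 − e^(−kτ)) = 1 / (1 − e^(−0.01392×46.0)) = 1 / (1 − 0.5272) = 2.115
Loading dose = maintenance dose × R = 689 × 2.115 ≈ 1460 mg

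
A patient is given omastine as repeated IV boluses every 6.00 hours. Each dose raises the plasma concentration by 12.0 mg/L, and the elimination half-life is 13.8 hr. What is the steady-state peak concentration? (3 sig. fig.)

46.1 mg/L

k = ln 2 / 13.8 = 0.05023 hr⁻¹
Fraction remaining after one interval: e^(−kτ) = e^(−0.05023 × 6.00) = 0.7398
R = 1 / (1 − 0.7398) = 3.843
Css,max = 12.0 × 3.843 ≈ 46.1 mg/L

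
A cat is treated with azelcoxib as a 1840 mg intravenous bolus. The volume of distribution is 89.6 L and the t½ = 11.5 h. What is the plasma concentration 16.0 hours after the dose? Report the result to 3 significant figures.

7.83 mg/L

C₀ = dose / V = 1840 / 89.6 = 20.54 mg/L
k = ln 2 / 11.5 = 0.06027 h⁻¹
C(t) = C₀ e^(−kt) = 20.54 × e^(−0.06027 × 16.0) = 20.54 × e^(−0.9644) = 20.54 × 0.3812 ≈ 7.83 mg/L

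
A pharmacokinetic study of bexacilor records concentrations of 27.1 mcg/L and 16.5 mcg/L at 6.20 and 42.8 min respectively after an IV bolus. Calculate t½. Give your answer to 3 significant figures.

k = ln(C₁/C₂) / (t₂ − t₁) = ln(27.1/16.5) / (42.8 − 6.20)
  = 0.4962 / 36.60 = 0.01356 min⁻¹
t½ = ln 2 / k = ln 2 / 0.01356 ≈ 51.1 minutes

51.1 minutes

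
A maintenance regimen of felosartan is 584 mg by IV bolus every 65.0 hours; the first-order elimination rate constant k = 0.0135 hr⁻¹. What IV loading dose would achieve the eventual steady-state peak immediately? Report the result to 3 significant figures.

1000 mg

Accumulation ratio R = 1 / (1 − e^(−kτ)) = 1 / (1 − e^(−0.01350×65.0)) = 1 / (1 − 0.4158) = 1.712
Loading dose = maintenance dose × R = 584 × 1.712 ≈ 1000 mg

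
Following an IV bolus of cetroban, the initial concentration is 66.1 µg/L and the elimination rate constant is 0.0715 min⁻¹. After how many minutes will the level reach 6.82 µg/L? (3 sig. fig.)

C(t) = C₀ e^(−kt)  ⇒  t = ln(C₀/C) / k
t = ln(66.1/6.82) / 0.07150 = 2.271 / 0.07150 ≈ 31.8 minutes

31.8 minutes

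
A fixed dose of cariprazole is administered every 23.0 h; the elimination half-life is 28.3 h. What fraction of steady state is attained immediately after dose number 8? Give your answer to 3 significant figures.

0.989

k = ln 2 / 28.3 = 0.02449 h⁻¹
f_n = 1 − e^(−nkτ) = 1 − e^(−8 × 0.02449 × 23.0) = 1 − e^(−4.507) = 1 − 0.01104 ≈ 0.989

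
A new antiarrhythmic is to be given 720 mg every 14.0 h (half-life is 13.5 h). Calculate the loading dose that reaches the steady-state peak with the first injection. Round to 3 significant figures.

k = ln 2 / 13.5 = 0.05134 h⁻¹
Accumulation ratio R = 1 / (1 − e^(−kτ)) = 1 / (1 − e^(−0.05134×14.0)) = 1 / (1 − 0.4873) = 1.951
Loading dose = maintenance dose × R = 720 × 1.951 ≈ 1400 mg

1400 mg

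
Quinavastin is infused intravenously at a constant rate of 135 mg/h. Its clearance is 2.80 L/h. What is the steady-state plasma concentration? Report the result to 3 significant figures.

Css = infusion rate / CL = 135 / 2.80 ≈ 48.2 µg/mL

48.2 µg/mL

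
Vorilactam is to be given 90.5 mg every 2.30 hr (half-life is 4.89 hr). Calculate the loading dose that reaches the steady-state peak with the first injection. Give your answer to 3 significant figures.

k = ln 2 / 4.89 = 0.1417 hr⁻¹
Accumulation ratio R = 1 / (1 − e^(−kτ)) = 1 / (1 − e^(−0.1417×2.30)) = 1 / (1 − 0.7218) = 3.594
Loading dose = maintenance dose × R = 90.5 × 3.594 ≈ 325 mg

325 mg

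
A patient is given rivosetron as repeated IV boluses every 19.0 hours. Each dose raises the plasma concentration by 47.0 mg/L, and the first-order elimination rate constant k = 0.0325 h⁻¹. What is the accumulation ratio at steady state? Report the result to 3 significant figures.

2.17

Fraction remaining after one interval: e^(−kτ) = e^(−0.03250 × 19.0) = 0.5393
R = 1 / (1 − 0.5393) = 1 / 0.4607 ≈ 2.17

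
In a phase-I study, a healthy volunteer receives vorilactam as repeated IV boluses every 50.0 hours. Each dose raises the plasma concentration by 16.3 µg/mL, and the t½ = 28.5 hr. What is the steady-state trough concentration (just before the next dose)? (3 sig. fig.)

6.87 µg/mL

k = ln 2 / 28.5 = 0.02432 hr⁻¹
Fraction remaining after one interval: e^(−kτ) = e^(−0.02432 × 50.0) = 0.2964
R = 1 / (1 − 0.2964) = 1.421
Css,max = 16.3 × 1.421 = 23.17 µg/mL
Css,min = Css,max × e^(−kτ) = 23.17 × 0.2964 ≈ 6.87 µg/mL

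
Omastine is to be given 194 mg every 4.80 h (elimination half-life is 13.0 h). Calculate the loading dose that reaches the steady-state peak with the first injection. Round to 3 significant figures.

k = ln 2 / 13.0 = 0.05332 h⁻¹
Accumulation ratio R = 1 / (1 − e^(−kτ)) = 1 / (1 − e^(−0.05332×4.80)) = 1 / (1 − 0.7742) = 4.429
Loading dose = maintenance dose × R = 194 × 4.429 ≈ 859 mg

859 mg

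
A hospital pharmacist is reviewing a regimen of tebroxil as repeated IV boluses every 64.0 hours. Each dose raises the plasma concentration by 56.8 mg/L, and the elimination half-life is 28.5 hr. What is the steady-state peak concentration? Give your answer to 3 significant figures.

72.0 mg/L

k = ln 2 / 28.5 = 0.02432 hr⁻¹
Fraction remaining after one interval: e^(−kτ) = e^(−0.02432 × 64.0) = 0.2109
R = 1 / (1 − 0.2109) = 1.267
Css,max = 56.8 × 1.267 ≈ 72.0 mg/L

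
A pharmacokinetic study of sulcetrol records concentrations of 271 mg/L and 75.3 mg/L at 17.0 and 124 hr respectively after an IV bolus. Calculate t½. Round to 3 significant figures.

k = ln(C₁/C₂) / (t₂ − t₁) = ln(271/75.3) / (124 − 17.0)
  = 1.281 / 107.0 = 0.01197 hr⁻¹
t½ = ln 2 / k = ln 2 / 0.01197 ≈ 57.9 hours

57.9 hours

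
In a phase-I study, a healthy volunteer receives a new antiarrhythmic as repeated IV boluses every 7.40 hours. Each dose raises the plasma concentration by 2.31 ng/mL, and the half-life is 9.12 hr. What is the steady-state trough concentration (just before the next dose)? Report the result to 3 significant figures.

k = ln 2 / 9.12 = 0.07600 hr⁻¹
Fraction remaining after one interval: e^(−kτ) = e^(−0.07600 × 7.40) = 0.5698
R = 1 / (1 − 0.5698) = 2.325
Css,max = 2.31 × 2.325 = 5.370 ng/mL
Css,min = Css,max × e^(−kτ) = 5.370 × 0.5698 ≈ 3.06 ng/mL

3.06 ng/mL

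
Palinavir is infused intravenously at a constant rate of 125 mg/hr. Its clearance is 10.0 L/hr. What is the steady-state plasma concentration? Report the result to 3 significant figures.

Css = infusion rate / CL = 125 / 10.0 ≈ 12.5 µg/mL

12.5 µg/mL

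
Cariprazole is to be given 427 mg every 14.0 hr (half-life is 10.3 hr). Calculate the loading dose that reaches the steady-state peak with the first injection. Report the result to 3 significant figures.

700 mg

k = ln 2 / 10.3 = 0.06730 hr⁻¹
Accumulation ratio R = 1 / (1 − e^(−kτ)) = 1 / (1 − e^(−0.06730×14.0)) = 1 / (1 − 0.3898) = 1.639
Loading dose = maintenance dose × R = 427 × 1.639 ≈ 700 mg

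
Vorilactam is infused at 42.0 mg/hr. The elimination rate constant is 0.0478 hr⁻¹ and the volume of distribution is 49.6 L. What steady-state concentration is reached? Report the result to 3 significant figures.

17.7 µg/mL

CL = k · V = 0.0478 × 49.6 = 2.371 L/hr
Css = rate / CL = 42.0 / 2.371 ≈ 17.7 µg/mL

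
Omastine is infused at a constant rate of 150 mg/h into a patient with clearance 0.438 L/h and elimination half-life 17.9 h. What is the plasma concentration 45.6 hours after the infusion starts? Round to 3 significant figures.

284 µg/mL

Css = rate / CL = 150 / 0.438 = 342.5 µg/mL
k = ln 2 / 17.9 = 0.03872 h⁻¹
C(t) = Css (1 − e^(−kt)) = 342.5 × (1 − e^(−1.766)) = 342.5 × 0.8289 ≈ 284 µg/mL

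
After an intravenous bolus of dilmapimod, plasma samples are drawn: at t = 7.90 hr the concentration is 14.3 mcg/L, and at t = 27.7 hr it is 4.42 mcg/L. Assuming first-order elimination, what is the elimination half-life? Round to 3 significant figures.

k = ln(C₁/C₂) / (t₂ − t₁) = ln(14.3/4.42) / (27.7 − 7.90)
  = 1.174 / 19.80 = 0.05930 hr⁻¹
t½ = ln 2 / k = ln 2 / 0.05930 ≈ 11.7 hours

11.7 hours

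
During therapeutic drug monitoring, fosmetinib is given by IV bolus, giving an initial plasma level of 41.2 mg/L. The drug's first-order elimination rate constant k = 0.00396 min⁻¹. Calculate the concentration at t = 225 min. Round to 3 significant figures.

C(t) = C₀ e^(−kt) = 41.2 × e^(−0.003960 × 225) = 41.2 × e^(−0.8910) = 41.2 × 0.4102 ≈ 16.9 mg/L

16.9 mg/L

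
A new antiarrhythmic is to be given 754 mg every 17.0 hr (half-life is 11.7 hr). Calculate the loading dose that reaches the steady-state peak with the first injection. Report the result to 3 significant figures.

1190 mg

k = ln 2 / 11.7 = 0.05924 hr⁻¹
Accumulation ratio R = 1 / (1 − e^(−kτ)) = 1 / (1 − e^(−0.05924×17.0)) = 1 / (1 − 0.3653) = 1.575
Loading dose = maintenance dose × R = 754 × 1.575 ≈ 1190 mg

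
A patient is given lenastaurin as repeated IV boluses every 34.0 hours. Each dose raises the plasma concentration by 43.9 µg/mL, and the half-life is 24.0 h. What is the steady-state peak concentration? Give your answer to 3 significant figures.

k = ln 2 / 24.0 = 0.02888 h⁻¹
Fraction remaining after one interval: e^(−kτ) = e^(−0.02888 × 34.0) = 0.3746
R = 1 / (1 − 0.3746) = 1.599
Css,max = 43.9 × 1.599 ≈ 70.2 µg/mL

70.2 µg/mL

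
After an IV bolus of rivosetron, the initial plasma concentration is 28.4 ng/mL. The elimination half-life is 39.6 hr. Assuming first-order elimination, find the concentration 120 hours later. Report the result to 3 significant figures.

3.48 ng/mL

k = ln 2 / 39.6 = 0.01750 hr⁻¹
120 hr is 3.030 half-lives, so C = 28.4 × (1/2)^3.030 = 28.4 × 0.1224 ≈ 3.48 ng/mL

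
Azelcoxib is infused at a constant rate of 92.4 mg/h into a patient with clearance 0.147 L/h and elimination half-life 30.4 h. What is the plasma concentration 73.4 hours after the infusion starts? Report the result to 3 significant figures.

511 µg/mL

Css = rate / CL = 92.4 / 0.147 = 628.6 µg/mL
k = ln 2 / 30.4 = 0.02280 h⁻¹
C(t) = Css (1 − e^(−kt)) = 628.6 × (1 − e^(−1.674)) = 628.6 × 0.8124 ≈ 511 µg/mL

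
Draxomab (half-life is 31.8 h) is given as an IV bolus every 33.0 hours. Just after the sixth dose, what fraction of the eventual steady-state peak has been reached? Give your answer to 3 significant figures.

0.987

k = ln 2 / 31.8 = 0.02180 h⁻¹
f_n = 1 − e^(−nkτ) = 1 − e^(−6 × 0.02180 × 33.0) = 1 − e^(−4.316) = 1 − 0.01336 ≈ 0.987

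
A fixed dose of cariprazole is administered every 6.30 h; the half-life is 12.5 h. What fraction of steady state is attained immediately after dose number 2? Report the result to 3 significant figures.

0.503

k = ln 2 / 12.5 = 0.05545 h⁻¹
f_n = 1 − e^(−nkτ) = 1 − e^(−2 × 0.05545 × 6.30) = 1 − e^(−0.6987) = 1 − 0.4972 ≈ 0.503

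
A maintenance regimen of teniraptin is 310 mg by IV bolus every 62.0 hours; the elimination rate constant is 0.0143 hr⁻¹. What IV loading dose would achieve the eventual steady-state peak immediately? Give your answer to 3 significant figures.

527 mg

Accumulation ratio R = 1 / (1 − e^(−kτ)) = 1 / (1 − e^(−0.01430×62.0)) = 1 / (1 − 0.4121) = 1.701
Loading dose = maintenance dose × R = 310 × 1.701 ≈ 527 mg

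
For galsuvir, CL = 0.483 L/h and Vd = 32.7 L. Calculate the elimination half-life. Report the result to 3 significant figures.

k = CL / V = 0.483 / 32.7 = 0.01477 h⁻¹
t½ = ln 2 / k = ln 2 / 0.01477 ≈ 46.9 hours

46.9 hours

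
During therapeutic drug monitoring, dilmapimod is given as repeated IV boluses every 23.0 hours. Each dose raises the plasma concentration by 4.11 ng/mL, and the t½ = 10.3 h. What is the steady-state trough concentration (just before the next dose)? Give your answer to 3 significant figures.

1.11 ng/mL

k = ln 2 / 10.3 = 0.06730 h⁻¹
Fraction remaining after one interval: e^(−kτ) = e^(−0.06730 × 23.0) = 0.2127
R = 1 / (1 − 0.2127) = 1.270
Css,max = 4.11 × 1.270 = 5.220 ng/mL
Css,min = Css,max × e^(−kτ) = 5.220 × 0.2127 ≈ 1.11 ng/mL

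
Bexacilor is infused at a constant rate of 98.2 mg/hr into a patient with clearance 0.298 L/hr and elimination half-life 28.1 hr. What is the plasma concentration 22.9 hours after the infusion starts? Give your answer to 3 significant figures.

Css = rate / CL = 98.2 / 0.298 = 329.5 mg/L
k = ln 2 / 28.1 = 0.02467 hr⁻¹
C(t) = Css (1 − e^(−kt)) = 329.5 × (1 − e^(−0.5649)) = 329.5 × 0.4316 ≈ 142 mg/L

142 mg/L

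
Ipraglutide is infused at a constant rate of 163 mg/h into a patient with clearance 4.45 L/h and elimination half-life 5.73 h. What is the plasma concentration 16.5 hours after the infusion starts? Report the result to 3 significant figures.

31.7 mg/L

Css = rate / CL = 163 / 4.45 = 36.63 mg/L
k = ln 2 / 5.73 = 0.1210 h⁻¹
C(t) = Css (1 − e^(−kt)) = 36.63 × (1 − e^(−1.996)) = 36.63 × 0.8641 ≈ 31.7 mg/L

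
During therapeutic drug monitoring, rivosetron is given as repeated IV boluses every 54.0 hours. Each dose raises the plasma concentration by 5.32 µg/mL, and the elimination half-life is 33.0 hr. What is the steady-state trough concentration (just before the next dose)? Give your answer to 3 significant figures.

k = ln 2 / 33.0 = 0.02100 hr⁻¹
Fraction remaining after one interval: e^(−kτ) = e^(−0.02100 × 54.0) = 0.3217
R = 1 / (1 − 0.3217) = 1.474
Css,max = 5.32 × 1.474 = 7.843 µg/mL
Css,min = Css,max × e^(−kτ) = 7.843 × 0.3217 ≈ 2.52 µg/mL

2.52 µg/mL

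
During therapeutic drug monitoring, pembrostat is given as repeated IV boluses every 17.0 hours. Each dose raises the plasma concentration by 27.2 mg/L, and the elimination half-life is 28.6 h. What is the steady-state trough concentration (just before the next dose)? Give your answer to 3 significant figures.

k = ln 2 / 28.6 = 0.02424 h⁻¹
Fraction remaining after one interval: e^(−kτ) = e^(−0.02424 × 17.0) = 0.6623
R = 1 / (1 − 0.6623) = 2.961
Css,max = 27.2 × 2.961 = 80.55 mg/L
Css,min = Css,max × e^(−kτ) = 80.55 × 0.6623 ≈ 53.3 mg/L

53.3 mg/L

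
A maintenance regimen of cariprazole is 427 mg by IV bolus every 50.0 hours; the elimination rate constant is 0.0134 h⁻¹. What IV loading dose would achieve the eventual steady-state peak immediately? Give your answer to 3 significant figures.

Accumulation ratio R = 1 / (1 − e^(−kτ)) = 1 / (1 − e^(−0.01340×50.0)) = 1 / (1 − 0.5117) = 2.048
Loading dose = maintenance dose × R = 427 × 2.048 ≈ 874 mg

874 mg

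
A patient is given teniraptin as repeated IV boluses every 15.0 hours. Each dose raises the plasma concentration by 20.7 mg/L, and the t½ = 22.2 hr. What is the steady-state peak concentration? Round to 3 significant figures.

k = ln 2 / 22.2 = 0.03122 hr⁻¹
Fraction remaining after one interval: e^(−kτ) = e^(−0.03122 × 15.0) = 0.6260
R = 1 / (1 − 0.6260) = 2.674
Css,max = 20.7 × 2.674 ≈ 55.4 mg/L

55.4 mg/L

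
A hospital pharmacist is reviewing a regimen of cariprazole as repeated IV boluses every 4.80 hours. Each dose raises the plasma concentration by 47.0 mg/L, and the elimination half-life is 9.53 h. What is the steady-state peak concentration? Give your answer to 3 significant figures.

159 mg/L

k = ln 2 / 9.53 = 0.07273 h⁻¹
Fraction remaining after one interval: e^(−kτ) = e^(−0.07273 × 4.80) = 0.7053
R = 1 / (1 − 0.7053) = 3.393
Css,max = 47.0 × 3.393 ≈ 159 mg/L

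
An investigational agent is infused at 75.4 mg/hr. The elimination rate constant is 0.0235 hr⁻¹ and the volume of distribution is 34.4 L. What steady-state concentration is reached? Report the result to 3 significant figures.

CL = k · V = 0.0235 × 34.4 = 0.8084 L/hr
Css = rate / CL = 75.4 / 0.8084 ≈ 93.3 mg/L

93.3 mg/L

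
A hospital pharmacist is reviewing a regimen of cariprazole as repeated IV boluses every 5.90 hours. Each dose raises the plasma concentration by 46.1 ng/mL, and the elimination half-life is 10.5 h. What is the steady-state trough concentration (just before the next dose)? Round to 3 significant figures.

96.8 ng/mL

k = ln 2 / 10.5 = 0.06601 h⁻¹
Fraction remaining after one interval: e^(−kτ) = e^(−0.06601 × 5.90) = 0.6774
R = 1 / (1 − 0.6774) = 3.100
Css,max = 46.1 × 3.100 = 142.9 ng/mL
Css,min = Css,max × e^(−kτ) = 142.9 × 0.6774 ≈ 96.8 ng/mL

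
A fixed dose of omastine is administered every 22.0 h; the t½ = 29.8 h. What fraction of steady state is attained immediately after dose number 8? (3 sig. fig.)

0.983

k = ln 2 / 29.8 = 0.02326 h⁻¹
f_n = 1 − e^(−nkτ) = 1 − e^(−8 × 0.02326 × 22.0) = 1 − e^(−4.094) = 1 − 0.01668 ≈ 0.983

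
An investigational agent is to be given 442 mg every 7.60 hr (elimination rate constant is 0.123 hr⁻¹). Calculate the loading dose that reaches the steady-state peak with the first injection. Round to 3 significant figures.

728 mg

Accumulation ratio R = 1 / (1 − e^(−kτ)) = 1 / (1 − e^(−0.1230×7.60)) = 1 / (1 − 0.3927) = 1.647
Loading dose = maintenance dose × R = 442 × 1.647 ≈ 728 mg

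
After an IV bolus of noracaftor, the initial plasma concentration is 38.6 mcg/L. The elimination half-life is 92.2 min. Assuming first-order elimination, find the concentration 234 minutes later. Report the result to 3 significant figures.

k = ln 2 / 92.2 = 0.007518 min⁻¹
C(t) = C₀ e^(−kt) = 38.6 × e^(−0.007518 × 234) = 38.6 × e^(−1.759) = 38.6 × 0.1722 ≈ 6.65 mcg/L

6.65 mcg/L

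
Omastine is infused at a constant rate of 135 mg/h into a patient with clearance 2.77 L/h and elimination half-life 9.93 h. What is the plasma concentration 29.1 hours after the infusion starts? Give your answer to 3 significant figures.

42.3 µg/mL

Css = rate / CL = 135 / 2.77 = 48.74 µg/mL
k = ln 2 / 9.93 = 0.06980 h⁻¹
C(t) = Css (1 − e^(−kt)) = 48.74 × (1 − e^(−2.031)) = 48.74 × 0.8688 ≈ 42.3 µg/mL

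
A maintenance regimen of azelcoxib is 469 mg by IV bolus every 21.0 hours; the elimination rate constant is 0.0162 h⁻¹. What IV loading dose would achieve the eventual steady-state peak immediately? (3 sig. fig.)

1630 mg

Accumulation ratio R = 1 / (1 − e^(−kτ)) = 1 / (1 − e^(−0.01620×21.0)) = 1 / (1 − 0.7116) = 3.468
Loading dose = maintenance dose × R = 469 × 3.468 ≈ 1630 mg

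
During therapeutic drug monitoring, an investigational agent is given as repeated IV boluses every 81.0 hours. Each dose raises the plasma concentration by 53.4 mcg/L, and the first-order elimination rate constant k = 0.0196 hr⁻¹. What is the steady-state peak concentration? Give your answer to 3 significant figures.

67.1 mcg/L

Fraction remaining after one interval: e^(−kτ) = e^(−0.01960 × 81.0) = 0.2044
R = 1 / (1 − 0.2044) = 1.257
Css,max = 53.4 × 1.257 ≈ 67.1 mcg/L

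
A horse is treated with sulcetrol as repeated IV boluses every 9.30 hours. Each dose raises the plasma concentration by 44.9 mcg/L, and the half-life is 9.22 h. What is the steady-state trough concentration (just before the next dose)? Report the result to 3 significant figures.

44.4 mcg/L

k = ln 2 / 9.22 = 0.07518 h⁻¹
Fraction remaining after one interval: e^(−kτ) = e^(−0.07518 × 9.30) = 0.4970
R = 1 / (1 − 0.4970) = 1.988
Css,max = 44.9 × 1.988 = 89.26 mcg/L
Css,min = Css,max × e^(−kτ) = 89.26 × 0.4970 ≈ 44.4 mcg/L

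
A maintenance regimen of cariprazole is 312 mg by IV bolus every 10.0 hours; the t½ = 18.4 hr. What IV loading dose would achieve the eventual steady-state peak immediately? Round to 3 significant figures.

994 mg

k = ln 2 / 18.4 = 0.03767 hr⁻¹
Accumulation ratio R = 1 / (1 − e^(−kτ)) = 1 / (1 − e^(−0.03767×10.0)) = 1 / (1 − 0.6861) = 3.186
Loading dose = maintenance dose × R = 312 × 3.186 ≈ 994 mg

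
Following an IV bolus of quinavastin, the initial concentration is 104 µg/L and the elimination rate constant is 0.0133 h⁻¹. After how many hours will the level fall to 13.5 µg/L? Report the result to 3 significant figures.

154 hours

C(t) = C₀ e^(−kt)  ⇒  t = ln(C₀/C) / k
t = ln(104/13.5) / 0.01330 = 2.042 / 0.01330 ≈ 154 hours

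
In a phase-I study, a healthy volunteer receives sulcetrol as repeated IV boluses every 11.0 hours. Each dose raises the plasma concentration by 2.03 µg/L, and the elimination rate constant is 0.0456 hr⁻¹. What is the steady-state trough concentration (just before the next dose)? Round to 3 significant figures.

3.12 µg/L

Fraction remaining after one interval: e^(−kτ) = e^(−0.04560 × 11.0) = 0.6056
R = 1 / (1 − 0.6056) = 2.535
Css,max = 2.03 × 2.535 = 5.147 µg/L
Css,min = Css,max × e^(−kτ) = 5.147 × 0.6056 ≈ 3.12 µg/L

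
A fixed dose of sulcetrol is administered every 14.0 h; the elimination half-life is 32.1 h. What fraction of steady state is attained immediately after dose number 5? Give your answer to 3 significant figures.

0.779

k = ln 2 / 32.1 = 0.02159 h⁻¹
f_n = 1 − e^(−nkτ) = 1 − e^(−5 × 0.02159 × 14.0) = 1 − e^(−1.512) = 1 − 0.2206 ≈ 0.779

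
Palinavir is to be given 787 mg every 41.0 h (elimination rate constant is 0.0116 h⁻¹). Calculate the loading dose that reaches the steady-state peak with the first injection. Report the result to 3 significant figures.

Accumulation ratio R = 1 / (1 − e^(−kτ)) = 1 / (1 − e^(−0.01160×41.0)) = 1 / (1 − 0.6215) = 2.642
Loading dose = maintenance dose × R = 787 × 2.642 ≈ 2080 mg

2080 mg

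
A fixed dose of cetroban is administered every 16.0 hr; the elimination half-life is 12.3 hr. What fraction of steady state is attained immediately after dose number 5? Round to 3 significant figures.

k = ln 2 / 12.3 = 0.05635 hr⁻¹
f_n = 1 − e^(−nkτ) = 1 − e^(−5 × 0.05635 × 16.0) = 1 − e^(−4.508) = 1 − 0.01102 ≈ 0.989

0.989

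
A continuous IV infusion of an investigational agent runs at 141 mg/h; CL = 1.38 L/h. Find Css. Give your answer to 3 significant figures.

Css = infusion rate / CL = 141 / 1.38 ≈ 102 mg/L

102 mg/L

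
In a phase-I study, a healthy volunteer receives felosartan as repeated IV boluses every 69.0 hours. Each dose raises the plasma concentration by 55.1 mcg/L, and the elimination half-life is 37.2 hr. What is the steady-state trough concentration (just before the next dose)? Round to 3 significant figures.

21.1 mcg/L

k = ln 2 / 37.2 = 0.01863 hr⁻¹
Fraction remaining after one interval: e^(−kτ) = e^(−0.01863 × 69.0) = 0.2765
R = 1 / (1 − 0.2765) = 1.382
Css,max = 55.1 × 1.382 = 76.15 mcg/L
Css,min = Css,max × e^(−kτ) = 76.15 × 0.2765 ≈ 21.1 mcg/L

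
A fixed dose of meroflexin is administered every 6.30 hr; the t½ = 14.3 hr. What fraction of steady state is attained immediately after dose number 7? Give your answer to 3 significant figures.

k = ln 2 / 14.3 = 0.04847 hr⁻¹
f_n = 1 − e^(−nkτ) = 1 − e^(−7 × 0.04847 × 6.30) = 1 − e^(−2.138) = 1 − 0.1179 ≈ 0.882

0.882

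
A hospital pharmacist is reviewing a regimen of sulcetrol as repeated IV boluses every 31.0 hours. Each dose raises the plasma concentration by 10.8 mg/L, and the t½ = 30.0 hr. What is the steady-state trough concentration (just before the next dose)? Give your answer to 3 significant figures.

k = ln 2 / 30.0 = 0.02310 hr⁻¹
Fraction remaining after one interval: e^(−kτ) = e^(−0.02310 × 31.0) = 0.4886
R = 1 / (1 − 0.4886) = 1.955
Css,max = 10.8 × 1.955 = 21.12 mg/L
Css,min = Css,max × e^(−kτ) = 21.12 × 0.4886 ≈ 10.3 mg/L

10.3 mg/L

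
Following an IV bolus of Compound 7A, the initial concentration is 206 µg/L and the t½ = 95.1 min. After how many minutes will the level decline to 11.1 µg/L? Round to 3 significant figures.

k = ln 2 / 95.1 = 0.007289 min⁻¹
C(t) = C₀ e^(−kt)  ⇒  t = ln(C₀/C) / k
t = ln(206/11.1) / 0.007289 = 2.921 / 0.007289 ≈ 401 minutes

401 minutes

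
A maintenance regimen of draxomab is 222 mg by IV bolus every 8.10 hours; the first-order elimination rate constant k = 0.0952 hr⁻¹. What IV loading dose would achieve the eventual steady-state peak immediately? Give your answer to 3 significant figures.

Accumulation ratio R = 1 / (1 − e^(−kτ)) = 1 / (1 − e^(−0.09520×8.10)) = 1 / (1 − 0.4625) = 1.860
Loading dose = maintenance dose × R = 222 × 1.860 ≈ 413 mg

413 mg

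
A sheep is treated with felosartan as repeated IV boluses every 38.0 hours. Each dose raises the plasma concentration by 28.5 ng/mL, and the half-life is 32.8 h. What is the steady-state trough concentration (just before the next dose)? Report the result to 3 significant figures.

k = ln 2 / 32.8 = 0.02113 h⁻¹
Fraction remaining after one interval: e^(−kτ) = e^(−0.02113 × 38.0) = 0.4480
R = 1 / (1 − 0.4480) = 1.811
Css,max = 28.5 × 1.811 = 51.63 ng/mL
Css,min = Css,max × e^(−kτ) = 51.63 × 0.4480 ≈ 23.1 ng/mL

23.1 ng/mL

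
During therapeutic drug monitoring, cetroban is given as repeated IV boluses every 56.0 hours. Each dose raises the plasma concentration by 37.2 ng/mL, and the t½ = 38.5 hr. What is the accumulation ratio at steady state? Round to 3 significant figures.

k = ln 2 / 38.5 = 0.01800 hr⁻¹
Fraction remaining after one interval: e^(−kτ) = e^(−0.01800 × 56.0) = 0.3649
R = 1 / (1 − 0.3649) = 1 / 0.6351 ≈ 1.57

1.57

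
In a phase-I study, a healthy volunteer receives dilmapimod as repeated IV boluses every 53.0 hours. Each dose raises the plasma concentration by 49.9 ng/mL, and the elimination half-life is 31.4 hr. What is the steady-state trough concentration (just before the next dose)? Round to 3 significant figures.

22.5 ng/mL

k = ln 2 / 31.4 = 0.02207 hr⁻¹
Fraction remaining after one interval: e^(−kτ) = e^(−0.02207 × 53.0) = 0.3104
R = 1 / (1 − 0.3104) = 1.450
Css,max = 49.9 × 1.450 = 72.36 ng/mL
Css,min = Css,max × e^(−kτ) = 72.36 × 0.3104 ≈ 22.5 ng/mL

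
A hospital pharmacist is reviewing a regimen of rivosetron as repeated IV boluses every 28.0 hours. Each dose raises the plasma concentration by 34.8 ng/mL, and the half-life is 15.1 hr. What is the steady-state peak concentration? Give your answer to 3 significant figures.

k = ln 2 / 15.1 = 0.04590 hr⁻¹
Fraction remaining after one interval: e^(−kτ) = e^(−0.04590 × 28.0) = 0.2766
R = 1 / (1 − 0.2766) = 1.382
Css,max = 34.8 × 1.382 ≈ 48.1 ng/mL

48.1 ng/mL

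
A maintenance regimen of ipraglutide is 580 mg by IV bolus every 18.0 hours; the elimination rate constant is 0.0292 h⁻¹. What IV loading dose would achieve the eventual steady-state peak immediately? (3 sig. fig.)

1420 mg

Accumulation ratio R = 1 / (1 − e^(−kτ)) = 1 / (1 − e^(−0.02920×18.0)) = 1 / (1 − 0.5912) = 2.446
Loading dose = maintenance dose × R = 580 × 2.446 ≈ 1420 mg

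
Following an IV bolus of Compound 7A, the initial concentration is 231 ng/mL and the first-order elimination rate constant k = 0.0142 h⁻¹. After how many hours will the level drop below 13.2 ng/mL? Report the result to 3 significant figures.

C(t) = C₀ e^(−kt)  ⇒  t = ln(C₀/C) / k
t = ln(231/13.2) / 0.01420 = 2.862 / 0.01420 ≈ 202 hours

202 hours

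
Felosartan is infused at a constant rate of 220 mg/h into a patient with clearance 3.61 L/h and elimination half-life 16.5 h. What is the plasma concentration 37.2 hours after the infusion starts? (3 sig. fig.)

48.2 µg/mL

Css = rate / CL = 220 / 3.61 = 60.94 µg/mL
k = ln 2 / 16.5 = 0.04201 h⁻¹
C(t) = Css (1 − e^(−kt)) = 60.94 × (1 − e^(−1.563)) = 60.94 × 0.7904 ≈ 48.2 µg/mL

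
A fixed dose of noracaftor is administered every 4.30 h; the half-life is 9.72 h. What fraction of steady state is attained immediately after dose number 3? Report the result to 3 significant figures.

0.601

k = ln 2 / 9.72 = 0.07131 h⁻¹
f_n = 1 − e^(−nkτ) = 1 − e^(−3 × 0.07131 × 4.30) = 1 − e^(−0.9199) = 1 − 0.3986 ≈ 0.601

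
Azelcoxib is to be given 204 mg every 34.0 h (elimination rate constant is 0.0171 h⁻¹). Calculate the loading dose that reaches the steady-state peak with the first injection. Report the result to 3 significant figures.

463 mg

Accumulation ratio R = 1 / (1 − e^(−kτ)) = 1 / (1 − e^(−0.01710×34.0)) = 1 / (1 − 0.5591) = 2.268
Loading dose = maintenance dose × R = 204 × 2.268 ≈ 463 mg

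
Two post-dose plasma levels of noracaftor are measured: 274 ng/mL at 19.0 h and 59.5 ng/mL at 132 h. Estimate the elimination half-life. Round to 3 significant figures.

k = ln(C₁/C₂) / (t₂ − t₁) = ln(274/59.5) / (132 − 19.0)
  = 1.527 / 113.0 = 0.01351 h⁻¹
t½ = ln 2 / k = ln 2 / 0.01351 ≈ 51.3 hours

51.3 hours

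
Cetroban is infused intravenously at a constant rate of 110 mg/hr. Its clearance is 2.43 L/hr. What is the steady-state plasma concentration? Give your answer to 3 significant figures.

Css = infusion rate / CL = 110 / 2.43 ≈ 45.3 mg/L

45.3 mg/L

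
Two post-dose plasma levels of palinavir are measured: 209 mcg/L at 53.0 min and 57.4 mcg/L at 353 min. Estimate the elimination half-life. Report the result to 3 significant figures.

161 minutes

k = ln(C₁/C₂) / (t₂ − t₁) = ln(209/57.4) / (353 − 53.0)
  = 1.292 / 300.0 = 0.004308 min⁻¹
t½ = ln 2 / k = ln 2 / 0.004308 ≈ 161 minutes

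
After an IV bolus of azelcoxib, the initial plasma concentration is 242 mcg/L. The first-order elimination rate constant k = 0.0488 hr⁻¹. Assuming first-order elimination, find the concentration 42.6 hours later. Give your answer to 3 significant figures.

30.3 mcg/L

C(t) = C₀ e^(−kt) = 242 × e^(−0.04880 × 42.6) = 242 × e^(−2.079) = 242 × 0.1251 ≈ 30.3 mcg/L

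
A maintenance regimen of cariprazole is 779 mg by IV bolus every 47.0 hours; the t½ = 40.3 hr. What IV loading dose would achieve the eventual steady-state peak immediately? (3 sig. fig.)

1410 mg

k = ln 2 / 40.3 = 0.01720 hr⁻¹
Accumulation ratio R = 1 / (1 − e^(−kτ)) = 1 / (1 − e^(−0.01720×47.0)) = 1 / (1 − 0.4456) = 1.804
Loading dose = maintenance dose × R = 779 × 1.804 ≈ 1410 mg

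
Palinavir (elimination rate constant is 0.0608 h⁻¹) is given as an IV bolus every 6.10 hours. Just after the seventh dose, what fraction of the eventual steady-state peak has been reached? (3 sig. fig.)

0.925

f_n = 1 − e^(−nkτ) = 1 − e^(−7 × 0.06080 × 6.10) = 1 − e^(−2.596) = 1 − 0.07456 ≈ 0.925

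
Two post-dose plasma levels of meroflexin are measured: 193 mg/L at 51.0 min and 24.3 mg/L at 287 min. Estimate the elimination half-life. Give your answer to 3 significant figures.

k = ln(C₁/C₂) / (t₂ − t₁) = ln(193/24.3) / (287 − 51.0)
  = 2.072 / 236.0 = 0.008781 min⁻¹
t½ = ln 2 / k = ln 2 / 0.008781 ≈ 78.9 minutes

78.9 minutes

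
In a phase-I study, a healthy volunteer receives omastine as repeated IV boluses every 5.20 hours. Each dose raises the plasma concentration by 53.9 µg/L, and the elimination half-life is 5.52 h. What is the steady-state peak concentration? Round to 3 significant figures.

112 µg/L

k = ln 2 / 5.52 = 0.1256 h⁻¹
Fraction remaining after one interval: e^(−kτ) = e^(−0.1256 × 5.20) = 0.5205
R = 1 / (1 − 0.5205) = 2.086
Css,max = 53.9 × 2.086 ≈ 112 µg/L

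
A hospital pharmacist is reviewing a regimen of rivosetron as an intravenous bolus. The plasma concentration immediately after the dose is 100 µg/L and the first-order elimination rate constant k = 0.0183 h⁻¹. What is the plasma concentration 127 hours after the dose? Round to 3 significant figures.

C(t) = C₀ e^(−kt) = 100 × e^(−0.01830 × 127) = 100 × e^(−2.324) = 100 × 0.09787 ≈ 9.79 µg/L

9.79 µg/L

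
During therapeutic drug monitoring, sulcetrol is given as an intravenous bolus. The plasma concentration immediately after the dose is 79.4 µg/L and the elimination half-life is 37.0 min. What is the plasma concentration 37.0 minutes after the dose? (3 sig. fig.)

k = ln 2 / 37.0 = 0.01873 min⁻¹
37.0 min is 1.000 half-lives, so C = 79.4 × (1/2)^1.000 = 79.4 × 0.5000 ≈ 39.7 µg/L

39.7 µg/L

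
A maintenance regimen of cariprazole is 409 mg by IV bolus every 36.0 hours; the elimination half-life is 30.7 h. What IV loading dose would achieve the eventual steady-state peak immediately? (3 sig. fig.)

735 mg

k = ln 2 / 30.7 = 0.02258 h⁻¹
Accumulation ratio R = 1 / (1 − e^(−kτ)) = 1 / (1 − e^(−0.02258×36.0)) = 1 / (1 − 0.4436) = 1.797
Loading dose = maintenance dose × R = 409 × 1.797 ≈ 735 mg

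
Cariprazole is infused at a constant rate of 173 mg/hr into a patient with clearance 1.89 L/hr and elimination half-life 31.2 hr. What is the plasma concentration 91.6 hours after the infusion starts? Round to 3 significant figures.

Css = rate / CL = 173 / 1.89 = 91.53 mg/L
k = ln 2 / 31.2 = 0.02222 hr⁻¹
C(t) = Css (1 − e^(−kt)) = 91.53 × (1 − e^(−2.035)) = 91.53 × 0.8693 ≈ 79.6 mg/L

79.6 mg/L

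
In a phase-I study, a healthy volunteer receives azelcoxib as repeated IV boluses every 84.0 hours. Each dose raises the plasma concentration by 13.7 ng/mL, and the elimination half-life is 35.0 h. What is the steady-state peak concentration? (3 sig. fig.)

k = ln 2 / 35.0 = 0.01980 h⁻¹
Fraction remaining after one interval: e^(−kτ) = e^(−0.01980 × 84.0) = 0.1895
R = 1 / (1 − 0.1895) = 1.234
Css,max = 13.7 × 1.234 ≈ 16.9 ng/mL

16.9 ng/mL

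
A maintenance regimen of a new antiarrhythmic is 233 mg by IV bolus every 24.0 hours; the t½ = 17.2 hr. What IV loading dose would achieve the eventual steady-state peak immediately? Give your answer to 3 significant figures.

376 mg

k = ln 2 / 17.2 = 0.04030 hr⁻¹
Accumulation ratio R = 1 / (1 − e^(−kτ)) = 1 / (1 − e^(−0.04030×24.0)) = 1 / (1 − 0.3802) = 1.613
Loading dose = maintenance dose × R = 233 × 1.613 ≈ 376 mg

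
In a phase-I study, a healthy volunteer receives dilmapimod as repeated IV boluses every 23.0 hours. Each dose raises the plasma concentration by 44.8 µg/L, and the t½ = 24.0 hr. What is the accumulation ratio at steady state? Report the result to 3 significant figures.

2.06

k = ln 2 / 24.0 = 0.02888 hr⁻¹
Fraction remaining after one interval: e^(−kτ) = e^(−0.02888 × 23.0) = 0.5147
R = 1 / (1 − 0.5147) = 1 / 0.4853 ≈ 2.06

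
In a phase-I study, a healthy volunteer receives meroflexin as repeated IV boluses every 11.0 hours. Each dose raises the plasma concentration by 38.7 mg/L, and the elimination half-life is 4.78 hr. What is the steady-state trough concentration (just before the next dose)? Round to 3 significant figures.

k = ln 2 / 4.78 = 0.1450 hr⁻¹
Fraction remaining after one interval: e^(−kτ) = e^(−0.1450 × 11.0) = 0.2029
R = 1 / (1 − 0.2029) = 1.255
Css,max = 38.7 × 1.255 = 48.55 mg/L
Css,min = Css,max × e^(−kτ) = 48.55 × 0.2029 ≈ 9.85 mg/L

9.85 mg/L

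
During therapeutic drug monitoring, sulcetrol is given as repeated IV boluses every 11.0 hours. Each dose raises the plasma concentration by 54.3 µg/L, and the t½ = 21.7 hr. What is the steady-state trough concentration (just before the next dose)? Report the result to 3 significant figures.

129 µg/L

k = ln 2 / 21.7 = 0.03194 hr⁻¹
Fraction remaining after one interval: e^(−kτ) = e^(−0.03194 × 11.0) = 0.7037
R = 1 / (1 − 0.7037) = 3.375
Css,max = 54.3 × 3.375 = 183.3 µg/L
Css,min = Css,max × e^(−kτ) = 183.3 × 0.7037 ≈ 129 µg/L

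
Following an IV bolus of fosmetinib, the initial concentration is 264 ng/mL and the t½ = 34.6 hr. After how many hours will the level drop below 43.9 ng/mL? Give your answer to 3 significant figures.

k = ln 2 / 34.6 = 0.02003 hr⁻¹
C(t) = C₀ e^(−kt)  ⇒  t = ln(C₀/C) / k
t = ln(264/43.9) / 0.02003 = 1.794 / 0.02003 ≈ 89.6 hours

89.6 hours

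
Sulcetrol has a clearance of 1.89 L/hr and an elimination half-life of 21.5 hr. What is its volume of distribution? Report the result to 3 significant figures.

k = ln 2 / t½ = ln 2 / 21.5 = 0.03224 hr⁻¹
V = CL / k = 1.89 / 0.03224 ≈ 58.6 L

58.6 L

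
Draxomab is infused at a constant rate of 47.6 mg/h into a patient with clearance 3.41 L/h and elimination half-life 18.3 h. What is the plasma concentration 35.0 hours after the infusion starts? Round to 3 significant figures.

Css = rate / CL = 47.6 / 3.41 = 13.96 mg/L
k = ln 2 / 18.3 = 0.03788 h⁻¹
C(t) = Css (1 − e^(−kt)) = 13.96 × (1 − e^(−1.326)) = 13.96 × 0.7344 ≈ 10.3 mg/L

10.3 mg/L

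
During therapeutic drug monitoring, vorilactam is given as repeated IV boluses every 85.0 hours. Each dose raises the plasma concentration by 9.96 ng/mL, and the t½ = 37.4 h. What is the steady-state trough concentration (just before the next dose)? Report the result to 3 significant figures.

2.60 ng/mL

k = ln 2 / 37.4 = 0.01853 h⁻¹
Fraction remaining after one interval: e^(−kτ) = e^(−0.01853 × 85.0) = 0.2069
R = 1 / (1 − 0.2069) = 1.261
Css,max = 9.96 × 1.261 = 12.56 ng/mL
Css,min = Css,max × e^(−kτ) = 12.56 × 0.2069 ≈ 2.60 ng/mL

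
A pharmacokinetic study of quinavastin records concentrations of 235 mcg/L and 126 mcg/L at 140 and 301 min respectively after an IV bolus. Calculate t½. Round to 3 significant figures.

k = ln(C₁/C₂) / (t₂ − t₁) = ln(235/126) / (301 − 140)
  = 0.6233 / 161.0 = 0.003871 min⁻¹
t½ = ln 2 / k = ln 2 / 0.003871 ≈ 179 minutes

179 minutes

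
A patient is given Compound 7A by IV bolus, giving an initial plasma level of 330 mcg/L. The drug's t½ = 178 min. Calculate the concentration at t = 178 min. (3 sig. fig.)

165 mcg/L

k = ln 2 / 178 = 0.003894 min⁻¹
C(t) = C₀ e^(−kt) = 330 × e^(−0.003894 × 178) = 330 × e^(−0.6931) = 330 × 0.5000 ≈ 165 mcg/L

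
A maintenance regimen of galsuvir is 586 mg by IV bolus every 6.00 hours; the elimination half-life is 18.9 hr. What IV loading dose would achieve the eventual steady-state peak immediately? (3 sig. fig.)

2970 mg

k = ln 2 / 18.9 = 0.03667 hr⁻¹
Accumulation ratio R = 1 / (1 − e^(−kτ)) = 1 / (1 − e^(−0.03667×6.00)) = 1 / (1 − 0.8025) = 5.063
Loading dose = maintenance dose × R = 586 × 5.063 ≈ 2970 mg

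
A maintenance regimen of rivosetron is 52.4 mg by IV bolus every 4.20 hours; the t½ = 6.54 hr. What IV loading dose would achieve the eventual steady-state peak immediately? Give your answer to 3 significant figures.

146 mg

k = ln 2 / 6.54 = 0.1060 hr⁻¹
Accumulation ratio R = 1 / (1 − e^(−kτ)) = 1 / (1 − e^(−0.1060×4.20)) = 1 / (1 − 0.6407) = 2.783
Loading dose = maintenance dose × R = 52.4 × 2.783 ≈ 146 mg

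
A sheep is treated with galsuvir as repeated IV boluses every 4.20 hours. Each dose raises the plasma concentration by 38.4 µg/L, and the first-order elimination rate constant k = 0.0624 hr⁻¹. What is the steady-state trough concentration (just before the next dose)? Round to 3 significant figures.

Fraction remaining after one interval: e^(−kτ) = e^(−0.06240 × 4.20) = 0.7694
R = 1 / (1 − 0.7694) = 4.337
Css,max = 38.4 × 4.337 = 166.6 µg/L
Css,min = Css,max × e^(−kτ) = 166.6 × 0.7694 ≈ 128 µg/L

128 µg/L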